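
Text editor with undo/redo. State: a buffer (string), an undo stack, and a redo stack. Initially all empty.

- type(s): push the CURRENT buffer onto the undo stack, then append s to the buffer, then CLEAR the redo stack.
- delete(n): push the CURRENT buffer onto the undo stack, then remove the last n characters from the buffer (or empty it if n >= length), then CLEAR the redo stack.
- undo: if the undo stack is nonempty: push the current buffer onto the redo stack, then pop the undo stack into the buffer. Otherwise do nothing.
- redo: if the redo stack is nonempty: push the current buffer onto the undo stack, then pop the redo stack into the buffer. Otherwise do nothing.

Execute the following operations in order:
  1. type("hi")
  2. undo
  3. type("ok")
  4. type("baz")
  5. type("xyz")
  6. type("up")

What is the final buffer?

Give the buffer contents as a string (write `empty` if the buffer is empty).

After op 1 (type): buf='hi' undo_depth=1 redo_depth=0
After op 2 (undo): buf='(empty)' undo_depth=0 redo_depth=1
After op 3 (type): buf='ok' undo_depth=1 redo_depth=0
After op 4 (type): buf='okbaz' undo_depth=2 redo_depth=0
After op 5 (type): buf='okbazxyz' undo_depth=3 redo_depth=0
After op 6 (type): buf='okbazxyzup' undo_depth=4 redo_depth=0

Answer: okbazxyzup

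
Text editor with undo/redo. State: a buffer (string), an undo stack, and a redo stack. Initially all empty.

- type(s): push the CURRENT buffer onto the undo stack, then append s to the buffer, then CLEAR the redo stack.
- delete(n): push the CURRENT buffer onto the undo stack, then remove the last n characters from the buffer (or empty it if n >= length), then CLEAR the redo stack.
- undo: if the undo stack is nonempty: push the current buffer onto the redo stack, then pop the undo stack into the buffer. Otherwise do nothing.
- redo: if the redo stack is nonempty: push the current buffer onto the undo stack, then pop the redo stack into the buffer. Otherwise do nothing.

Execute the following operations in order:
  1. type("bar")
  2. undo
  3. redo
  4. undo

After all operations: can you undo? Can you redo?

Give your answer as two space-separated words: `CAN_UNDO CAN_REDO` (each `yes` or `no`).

After op 1 (type): buf='bar' undo_depth=1 redo_depth=0
After op 2 (undo): buf='(empty)' undo_depth=0 redo_depth=1
After op 3 (redo): buf='bar' undo_depth=1 redo_depth=0
After op 4 (undo): buf='(empty)' undo_depth=0 redo_depth=1

Answer: no yes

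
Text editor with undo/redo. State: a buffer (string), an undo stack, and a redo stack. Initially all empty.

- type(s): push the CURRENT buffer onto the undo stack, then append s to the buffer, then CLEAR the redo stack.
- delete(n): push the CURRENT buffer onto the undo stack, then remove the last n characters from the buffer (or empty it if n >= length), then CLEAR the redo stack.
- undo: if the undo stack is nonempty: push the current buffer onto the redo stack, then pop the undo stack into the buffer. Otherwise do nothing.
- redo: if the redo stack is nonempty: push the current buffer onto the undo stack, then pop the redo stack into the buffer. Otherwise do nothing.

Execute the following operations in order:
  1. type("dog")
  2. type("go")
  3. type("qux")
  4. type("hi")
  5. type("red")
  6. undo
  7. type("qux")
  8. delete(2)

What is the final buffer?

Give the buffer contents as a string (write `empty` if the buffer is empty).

After op 1 (type): buf='dog' undo_depth=1 redo_depth=0
After op 2 (type): buf='doggo' undo_depth=2 redo_depth=0
After op 3 (type): buf='doggoqux' undo_depth=3 redo_depth=0
After op 4 (type): buf='doggoquxhi' undo_depth=4 redo_depth=0
After op 5 (type): buf='doggoquxhired' undo_depth=5 redo_depth=0
After op 6 (undo): buf='doggoquxhi' undo_depth=4 redo_depth=1
After op 7 (type): buf='doggoquxhiqux' undo_depth=5 redo_depth=0
After op 8 (delete): buf='doggoquxhiq' undo_depth=6 redo_depth=0

Answer: doggoquxhiq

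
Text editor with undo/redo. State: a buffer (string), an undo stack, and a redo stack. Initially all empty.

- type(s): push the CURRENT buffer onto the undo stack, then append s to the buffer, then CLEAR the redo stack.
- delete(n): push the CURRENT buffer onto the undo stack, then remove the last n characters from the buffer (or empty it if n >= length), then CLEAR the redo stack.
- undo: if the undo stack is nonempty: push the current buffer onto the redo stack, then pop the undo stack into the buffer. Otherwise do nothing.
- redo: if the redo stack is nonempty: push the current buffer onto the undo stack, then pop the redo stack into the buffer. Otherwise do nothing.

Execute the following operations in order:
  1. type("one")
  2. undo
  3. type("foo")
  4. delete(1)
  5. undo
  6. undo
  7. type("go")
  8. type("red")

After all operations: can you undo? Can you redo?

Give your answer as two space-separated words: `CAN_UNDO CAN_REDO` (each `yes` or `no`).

Answer: yes no

Derivation:
After op 1 (type): buf='one' undo_depth=1 redo_depth=0
After op 2 (undo): buf='(empty)' undo_depth=0 redo_depth=1
After op 3 (type): buf='foo' undo_depth=1 redo_depth=0
After op 4 (delete): buf='fo' undo_depth=2 redo_depth=0
After op 5 (undo): buf='foo' undo_depth=1 redo_depth=1
After op 6 (undo): buf='(empty)' undo_depth=0 redo_depth=2
After op 7 (type): buf='go' undo_depth=1 redo_depth=0
After op 8 (type): buf='gored' undo_depth=2 redo_depth=0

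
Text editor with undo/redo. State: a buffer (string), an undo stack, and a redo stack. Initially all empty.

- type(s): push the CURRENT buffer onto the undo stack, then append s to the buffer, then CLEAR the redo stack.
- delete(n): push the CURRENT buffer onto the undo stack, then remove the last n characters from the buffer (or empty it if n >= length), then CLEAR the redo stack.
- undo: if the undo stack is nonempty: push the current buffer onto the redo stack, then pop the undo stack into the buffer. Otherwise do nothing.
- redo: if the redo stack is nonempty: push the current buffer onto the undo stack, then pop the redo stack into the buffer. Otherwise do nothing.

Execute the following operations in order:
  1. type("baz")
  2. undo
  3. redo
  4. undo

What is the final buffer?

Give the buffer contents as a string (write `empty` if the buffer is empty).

After op 1 (type): buf='baz' undo_depth=1 redo_depth=0
After op 2 (undo): buf='(empty)' undo_depth=0 redo_depth=1
After op 3 (redo): buf='baz' undo_depth=1 redo_depth=0
After op 4 (undo): buf='(empty)' undo_depth=0 redo_depth=1

Answer: empty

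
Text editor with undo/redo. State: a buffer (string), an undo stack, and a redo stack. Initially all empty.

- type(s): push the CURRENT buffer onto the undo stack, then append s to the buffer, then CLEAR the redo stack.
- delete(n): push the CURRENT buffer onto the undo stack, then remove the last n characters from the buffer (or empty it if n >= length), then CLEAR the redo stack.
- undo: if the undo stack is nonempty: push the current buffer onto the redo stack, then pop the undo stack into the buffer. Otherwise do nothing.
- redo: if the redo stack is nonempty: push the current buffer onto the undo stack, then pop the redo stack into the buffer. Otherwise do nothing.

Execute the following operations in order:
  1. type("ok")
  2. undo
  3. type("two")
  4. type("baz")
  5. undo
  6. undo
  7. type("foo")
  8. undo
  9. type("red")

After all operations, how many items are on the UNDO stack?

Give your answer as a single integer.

Answer: 1

Derivation:
After op 1 (type): buf='ok' undo_depth=1 redo_depth=0
After op 2 (undo): buf='(empty)' undo_depth=0 redo_depth=1
After op 3 (type): buf='two' undo_depth=1 redo_depth=0
After op 4 (type): buf='twobaz' undo_depth=2 redo_depth=0
After op 5 (undo): buf='two' undo_depth=1 redo_depth=1
After op 6 (undo): buf='(empty)' undo_depth=0 redo_depth=2
After op 7 (type): buf='foo' undo_depth=1 redo_depth=0
After op 8 (undo): buf='(empty)' undo_depth=0 redo_depth=1
After op 9 (type): buf='red' undo_depth=1 redo_depth=0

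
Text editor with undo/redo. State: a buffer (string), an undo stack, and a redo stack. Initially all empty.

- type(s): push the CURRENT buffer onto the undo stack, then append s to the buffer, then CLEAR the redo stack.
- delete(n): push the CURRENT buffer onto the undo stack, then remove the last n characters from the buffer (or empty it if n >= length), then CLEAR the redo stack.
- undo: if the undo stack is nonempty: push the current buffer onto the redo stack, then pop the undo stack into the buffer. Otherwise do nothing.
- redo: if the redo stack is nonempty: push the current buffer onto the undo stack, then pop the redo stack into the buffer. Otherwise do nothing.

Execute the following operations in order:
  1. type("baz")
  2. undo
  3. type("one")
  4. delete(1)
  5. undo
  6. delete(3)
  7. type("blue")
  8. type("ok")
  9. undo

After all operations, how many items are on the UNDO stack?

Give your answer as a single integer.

Answer: 3

Derivation:
After op 1 (type): buf='baz' undo_depth=1 redo_depth=0
After op 2 (undo): buf='(empty)' undo_depth=0 redo_depth=1
After op 3 (type): buf='one' undo_depth=1 redo_depth=0
After op 4 (delete): buf='on' undo_depth=2 redo_depth=0
After op 5 (undo): buf='one' undo_depth=1 redo_depth=1
After op 6 (delete): buf='(empty)' undo_depth=2 redo_depth=0
After op 7 (type): buf='blue' undo_depth=3 redo_depth=0
After op 8 (type): buf='blueok' undo_depth=4 redo_depth=0
After op 9 (undo): buf='blue' undo_depth=3 redo_depth=1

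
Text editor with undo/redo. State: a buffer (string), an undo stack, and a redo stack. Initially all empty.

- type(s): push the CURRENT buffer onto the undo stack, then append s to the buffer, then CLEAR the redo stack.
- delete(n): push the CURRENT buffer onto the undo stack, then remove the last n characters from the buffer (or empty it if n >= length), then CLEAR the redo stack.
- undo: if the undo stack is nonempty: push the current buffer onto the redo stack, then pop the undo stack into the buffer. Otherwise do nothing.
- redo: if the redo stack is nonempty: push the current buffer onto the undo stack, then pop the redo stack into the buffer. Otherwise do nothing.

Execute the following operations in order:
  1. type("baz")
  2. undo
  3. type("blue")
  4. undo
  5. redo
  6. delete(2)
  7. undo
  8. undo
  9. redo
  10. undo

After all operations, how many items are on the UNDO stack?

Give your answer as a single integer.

Answer: 0

Derivation:
After op 1 (type): buf='baz' undo_depth=1 redo_depth=0
After op 2 (undo): buf='(empty)' undo_depth=0 redo_depth=1
After op 3 (type): buf='blue' undo_depth=1 redo_depth=0
After op 4 (undo): buf='(empty)' undo_depth=0 redo_depth=1
After op 5 (redo): buf='blue' undo_depth=1 redo_depth=0
After op 6 (delete): buf='bl' undo_depth=2 redo_depth=0
After op 7 (undo): buf='blue' undo_depth=1 redo_depth=1
After op 8 (undo): buf='(empty)' undo_depth=0 redo_depth=2
After op 9 (redo): buf='blue' undo_depth=1 redo_depth=1
After op 10 (undo): buf='(empty)' undo_depth=0 redo_depth=2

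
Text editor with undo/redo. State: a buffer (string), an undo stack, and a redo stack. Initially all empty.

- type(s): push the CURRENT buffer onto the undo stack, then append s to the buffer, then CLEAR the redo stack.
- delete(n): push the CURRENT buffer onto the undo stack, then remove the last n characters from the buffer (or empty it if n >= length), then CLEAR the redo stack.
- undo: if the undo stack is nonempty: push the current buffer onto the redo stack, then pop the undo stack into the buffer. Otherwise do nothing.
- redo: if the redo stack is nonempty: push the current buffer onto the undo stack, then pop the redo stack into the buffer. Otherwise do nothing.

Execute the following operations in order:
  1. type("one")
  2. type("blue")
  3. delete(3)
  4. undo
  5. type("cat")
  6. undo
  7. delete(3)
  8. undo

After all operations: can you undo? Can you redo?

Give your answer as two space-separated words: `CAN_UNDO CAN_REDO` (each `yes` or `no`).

After op 1 (type): buf='one' undo_depth=1 redo_depth=0
After op 2 (type): buf='oneblue' undo_depth=2 redo_depth=0
After op 3 (delete): buf='oneb' undo_depth=3 redo_depth=0
After op 4 (undo): buf='oneblue' undo_depth=2 redo_depth=1
After op 5 (type): buf='onebluecat' undo_depth=3 redo_depth=0
After op 6 (undo): buf='oneblue' undo_depth=2 redo_depth=1
After op 7 (delete): buf='oneb' undo_depth=3 redo_depth=0
After op 8 (undo): buf='oneblue' undo_depth=2 redo_depth=1

Answer: yes yes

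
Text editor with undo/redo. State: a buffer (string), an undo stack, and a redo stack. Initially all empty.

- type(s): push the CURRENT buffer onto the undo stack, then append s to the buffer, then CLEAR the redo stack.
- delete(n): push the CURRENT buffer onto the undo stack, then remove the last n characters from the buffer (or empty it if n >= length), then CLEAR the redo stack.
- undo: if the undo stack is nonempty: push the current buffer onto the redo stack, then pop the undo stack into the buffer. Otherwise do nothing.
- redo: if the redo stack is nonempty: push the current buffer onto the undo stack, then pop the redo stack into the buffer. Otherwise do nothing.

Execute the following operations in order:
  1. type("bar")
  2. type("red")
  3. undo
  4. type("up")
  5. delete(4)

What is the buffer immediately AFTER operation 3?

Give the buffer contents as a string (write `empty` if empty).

After op 1 (type): buf='bar' undo_depth=1 redo_depth=0
After op 2 (type): buf='barred' undo_depth=2 redo_depth=0
After op 3 (undo): buf='bar' undo_depth=1 redo_depth=1

Answer: bar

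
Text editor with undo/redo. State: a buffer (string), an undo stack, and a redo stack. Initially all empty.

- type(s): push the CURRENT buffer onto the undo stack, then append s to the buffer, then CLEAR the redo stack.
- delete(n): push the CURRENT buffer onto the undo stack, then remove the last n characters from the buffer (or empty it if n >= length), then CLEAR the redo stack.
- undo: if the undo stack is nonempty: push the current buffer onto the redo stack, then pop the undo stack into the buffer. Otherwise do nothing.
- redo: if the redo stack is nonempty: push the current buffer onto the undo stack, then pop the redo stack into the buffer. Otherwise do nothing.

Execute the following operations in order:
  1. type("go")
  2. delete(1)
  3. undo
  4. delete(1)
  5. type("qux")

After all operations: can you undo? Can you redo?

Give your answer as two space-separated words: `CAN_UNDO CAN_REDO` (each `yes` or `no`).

Answer: yes no

Derivation:
After op 1 (type): buf='go' undo_depth=1 redo_depth=0
After op 2 (delete): buf='g' undo_depth=2 redo_depth=0
After op 3 (undo): buf='go' undo_depth=1 redo_depth=1
After op 4 (delete): buf='g' undo_depth=2 redo_depth=0
After op 5 (type): buf='gqux' undo_depth=3 redo_depth=0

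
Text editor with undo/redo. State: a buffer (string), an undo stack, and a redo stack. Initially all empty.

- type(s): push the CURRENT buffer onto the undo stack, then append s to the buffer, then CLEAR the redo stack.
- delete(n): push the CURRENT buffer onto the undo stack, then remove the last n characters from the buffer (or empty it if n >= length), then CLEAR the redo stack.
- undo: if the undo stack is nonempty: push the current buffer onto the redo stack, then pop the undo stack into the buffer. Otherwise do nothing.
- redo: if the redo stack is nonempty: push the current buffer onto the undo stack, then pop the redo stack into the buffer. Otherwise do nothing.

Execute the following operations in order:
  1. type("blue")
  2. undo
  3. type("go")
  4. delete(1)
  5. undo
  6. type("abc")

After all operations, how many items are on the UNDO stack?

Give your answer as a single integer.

Answer: 2

Derivation:
After op 1 (type): buf='blue' undo_depth=1 redo_depth=0
After op 2 (undo): buf='(empty)' undo_depth=0 redo_depth=1
After op 3 (type): buf='go' undo_depth=1 redo_depth=0
After op 4 (delete): buf='g' undo_depth=2 redo_depth=0
After op 5 (undo): buf='go' undo_depth=1 redo_depth=1
After op 6 (type): buf='goabc' undo_depth=2 redo_depth=0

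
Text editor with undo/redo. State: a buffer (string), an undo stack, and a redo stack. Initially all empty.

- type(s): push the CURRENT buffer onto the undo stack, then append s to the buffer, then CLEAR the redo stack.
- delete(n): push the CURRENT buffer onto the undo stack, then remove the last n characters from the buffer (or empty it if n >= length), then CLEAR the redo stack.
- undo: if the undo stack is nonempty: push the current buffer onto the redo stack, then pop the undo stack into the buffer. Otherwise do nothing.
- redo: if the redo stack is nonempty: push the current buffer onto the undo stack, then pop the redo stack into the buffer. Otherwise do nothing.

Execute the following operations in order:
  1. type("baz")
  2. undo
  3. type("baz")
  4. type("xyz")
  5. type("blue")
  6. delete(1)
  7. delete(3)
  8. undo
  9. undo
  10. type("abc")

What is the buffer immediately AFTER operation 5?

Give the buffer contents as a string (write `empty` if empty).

After op 1 (type): buf='baz' undo_depth=1 redo_depth=0
After op 2 (undo): buf='(empty)' undo_depth=0 redo_depth=1
After op 3 (type): buf='baz' undo_depth=1 redo_depth=0
After op 4 (type): buf='bazxyz' undo_depth=2 redo_depth=0
After op 5 (type): buf='bazxyzblue' undo_depth=3 redo_depth=0

Answer: bazxyzblue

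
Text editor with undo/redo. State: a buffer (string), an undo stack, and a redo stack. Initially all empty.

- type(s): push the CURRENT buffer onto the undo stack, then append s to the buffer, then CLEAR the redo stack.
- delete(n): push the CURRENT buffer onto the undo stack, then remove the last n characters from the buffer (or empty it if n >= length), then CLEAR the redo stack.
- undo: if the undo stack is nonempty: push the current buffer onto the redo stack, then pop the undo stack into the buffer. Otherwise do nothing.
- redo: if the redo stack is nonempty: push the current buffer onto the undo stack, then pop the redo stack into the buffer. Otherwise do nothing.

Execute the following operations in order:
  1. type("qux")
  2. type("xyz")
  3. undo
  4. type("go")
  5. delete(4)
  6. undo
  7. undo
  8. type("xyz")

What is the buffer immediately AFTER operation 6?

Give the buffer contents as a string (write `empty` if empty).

After op 1 (type): buf='qux' undo_depth=1 redo_depth=0
After op 2 (type): buf='quxxyz' undo_depth=2 redo_depth=0
After op 3 (undo): buf='qux' undo_depth=1 redo_depth=1
After op 4 (type): buf='quxgo' undo_depth=2 redo_depth=0
After op 5 (delete): buf='q' undo_depth=3 redo_depth=0
After op 6 (undo): buf='quxgo' undo_depth=2 redo_depth=1

Answer: quxgo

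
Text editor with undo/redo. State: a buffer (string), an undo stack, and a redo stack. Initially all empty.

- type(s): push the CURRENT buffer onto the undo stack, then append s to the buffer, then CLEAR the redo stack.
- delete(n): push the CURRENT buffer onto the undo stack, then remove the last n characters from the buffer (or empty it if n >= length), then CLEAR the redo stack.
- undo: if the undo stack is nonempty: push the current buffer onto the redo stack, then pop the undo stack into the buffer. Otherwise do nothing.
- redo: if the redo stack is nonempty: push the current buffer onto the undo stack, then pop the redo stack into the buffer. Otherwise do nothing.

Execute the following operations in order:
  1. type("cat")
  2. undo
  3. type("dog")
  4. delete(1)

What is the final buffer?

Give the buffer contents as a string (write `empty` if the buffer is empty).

After op 1 (type): buf='cat' undo_depth=1 redo_depth=0
After op 2 (undo): buf='(empty)' undo_depth=0 redo_depth=1
After op 3 (type): buf='dog' undo_depth=1 redo_depth=0
After op 4 (delete): buf='do' undo_depth=2 redo_depth=0

Answer: do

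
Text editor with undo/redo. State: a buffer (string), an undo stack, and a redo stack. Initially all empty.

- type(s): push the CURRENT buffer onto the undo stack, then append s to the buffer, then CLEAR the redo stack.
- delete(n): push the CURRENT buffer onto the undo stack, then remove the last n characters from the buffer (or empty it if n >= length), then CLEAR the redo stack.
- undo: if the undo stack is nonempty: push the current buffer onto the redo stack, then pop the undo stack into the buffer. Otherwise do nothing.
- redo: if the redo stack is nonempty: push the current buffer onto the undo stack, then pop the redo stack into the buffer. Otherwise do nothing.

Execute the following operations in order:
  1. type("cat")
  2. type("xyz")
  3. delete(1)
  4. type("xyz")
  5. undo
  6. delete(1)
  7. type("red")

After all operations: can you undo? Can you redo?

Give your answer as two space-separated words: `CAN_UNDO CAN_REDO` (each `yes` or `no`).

Answer: yes no

Derivation:
After op 1 (type): buf='cat' undo_depth=1 redo_depth=0
After op 2 (type): buf='catxyz' undo_depth=2 redo_depth=0
After op 3 (delete): buf='catxy' undo_depth=3 redo_depth=0
After op 4 (type): buf='catxyxyz' undo_depth=4 redo_depth=0
After op 5 (undo): buf='catxy' undo_depth=3 redo_depth=1
After op 6 (delete): buf='catx' undo_depth=4 redo_depth=0
After op 7 (type): buf='catxred' undo_depth=5 redo_depth=0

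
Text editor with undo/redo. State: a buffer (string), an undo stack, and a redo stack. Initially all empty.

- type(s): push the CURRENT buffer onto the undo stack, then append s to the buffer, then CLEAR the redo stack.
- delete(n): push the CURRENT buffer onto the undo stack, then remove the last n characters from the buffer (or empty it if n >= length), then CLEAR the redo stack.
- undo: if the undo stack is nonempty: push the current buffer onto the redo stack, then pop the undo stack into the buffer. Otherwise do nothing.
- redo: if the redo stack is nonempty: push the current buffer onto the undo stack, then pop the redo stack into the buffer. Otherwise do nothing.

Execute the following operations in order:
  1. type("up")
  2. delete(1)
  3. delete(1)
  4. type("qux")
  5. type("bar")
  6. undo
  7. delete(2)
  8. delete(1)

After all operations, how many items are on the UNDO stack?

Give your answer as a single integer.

After op 1 (type): buf='up' undo_depth=1 redo_depth=0
After op 2 (delete): buf='u' undo_depth=2 redo_depth=0
After op 3 (delete): buf='(empty)' undo_depth=3 redo_depth=0
After op 4 (type): buf='qux' undo_depth=4 redo_depth=0
After op 5 (type): buf='quxbar' undo_depth=5 redo_depth=0
After op 6 (undo): buf='qux' undo_depth=4 redo_depth=1
After op 7 (delete): buf='q' undo_depth=5 redo_depth=0
After op 8 (delete): buf='(empty)' undo_depth=6 redo_depth=0

Answer: 6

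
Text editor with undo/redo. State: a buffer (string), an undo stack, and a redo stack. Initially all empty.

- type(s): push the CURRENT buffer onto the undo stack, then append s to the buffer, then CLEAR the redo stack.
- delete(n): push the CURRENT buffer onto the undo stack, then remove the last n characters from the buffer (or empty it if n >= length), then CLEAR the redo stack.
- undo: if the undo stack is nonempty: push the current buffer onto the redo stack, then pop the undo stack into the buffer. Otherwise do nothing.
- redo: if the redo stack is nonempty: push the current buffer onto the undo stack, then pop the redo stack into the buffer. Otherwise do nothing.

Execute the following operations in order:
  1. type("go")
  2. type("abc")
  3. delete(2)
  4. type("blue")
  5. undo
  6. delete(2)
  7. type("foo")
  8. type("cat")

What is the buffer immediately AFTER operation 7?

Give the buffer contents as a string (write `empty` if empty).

Answer: gfoo

Derivation:
After op 1 (type): buf='go' undo_depth=1 redo_depth=0
After op 2 (type): buf='goabc' undo_depth=2 redo_depth=0
After op 3 (delete): buf='goa' undo_depth=3 redo_depth=0
After op 4 (type): buf='goablue' undo_depth=4 redo_depth=0
After op 5 (undo): buf='goa' undo_depth=3 redo_depth=1
After op 6 (delete): buf='g' undo_depth=4 redo_depth=0
After op 7 (type): buf='gfoo' undo_depth=5 redo_depth=0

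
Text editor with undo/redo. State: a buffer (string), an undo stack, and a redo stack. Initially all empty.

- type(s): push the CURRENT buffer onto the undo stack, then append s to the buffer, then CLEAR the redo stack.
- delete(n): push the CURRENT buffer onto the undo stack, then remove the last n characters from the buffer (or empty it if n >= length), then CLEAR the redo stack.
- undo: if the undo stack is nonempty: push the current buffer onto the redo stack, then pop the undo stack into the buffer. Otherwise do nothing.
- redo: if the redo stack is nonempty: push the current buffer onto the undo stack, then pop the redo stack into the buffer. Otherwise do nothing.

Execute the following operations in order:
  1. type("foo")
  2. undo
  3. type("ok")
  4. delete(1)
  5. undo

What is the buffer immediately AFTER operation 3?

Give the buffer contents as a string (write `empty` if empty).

Answer: ok

Derivation:
After op 1 (type): buf='foo' undo_depth=1 redo_depth=0
After op 2 (undo): buf='(empty)' undo_depth=0 redo_depth=1
After op 3 (type): buf='ok' undo_depth=1 redo_depth=0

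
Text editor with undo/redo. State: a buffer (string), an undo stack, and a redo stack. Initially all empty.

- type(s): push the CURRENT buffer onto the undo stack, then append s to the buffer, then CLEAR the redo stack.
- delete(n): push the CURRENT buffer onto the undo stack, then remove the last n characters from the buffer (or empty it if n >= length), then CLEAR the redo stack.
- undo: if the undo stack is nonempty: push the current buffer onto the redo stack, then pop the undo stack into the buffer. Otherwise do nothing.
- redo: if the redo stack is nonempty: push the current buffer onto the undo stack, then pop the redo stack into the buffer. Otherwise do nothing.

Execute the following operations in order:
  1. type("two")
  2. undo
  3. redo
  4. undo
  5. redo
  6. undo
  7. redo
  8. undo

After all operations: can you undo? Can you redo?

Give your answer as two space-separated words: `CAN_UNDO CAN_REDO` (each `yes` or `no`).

Answer: no yes

Derivation:
After op 1 (type): buf='two' undo_depth=1 redo_depth=0
After op 2 (undo): buf='(empty)' undo_depth=0 redo_depth=1
After op 3 (redo): buf='two' undo_depth=1 redo_depth=0
After op 4 (undo): buf='(empty)' undo_depth=0 redo_depth=1
After op 5 (redo): buf='two' undo_depth=1 redo_depth=0
After op 6 (undo): buf='(empty)' undo_depth=0 redo_depth=1
After op 7 (redo): buf='two' undo_depth=1 redo_depth=0
After op 8 (undo): buf='(empty)' undo_depth=0 redo_depth=1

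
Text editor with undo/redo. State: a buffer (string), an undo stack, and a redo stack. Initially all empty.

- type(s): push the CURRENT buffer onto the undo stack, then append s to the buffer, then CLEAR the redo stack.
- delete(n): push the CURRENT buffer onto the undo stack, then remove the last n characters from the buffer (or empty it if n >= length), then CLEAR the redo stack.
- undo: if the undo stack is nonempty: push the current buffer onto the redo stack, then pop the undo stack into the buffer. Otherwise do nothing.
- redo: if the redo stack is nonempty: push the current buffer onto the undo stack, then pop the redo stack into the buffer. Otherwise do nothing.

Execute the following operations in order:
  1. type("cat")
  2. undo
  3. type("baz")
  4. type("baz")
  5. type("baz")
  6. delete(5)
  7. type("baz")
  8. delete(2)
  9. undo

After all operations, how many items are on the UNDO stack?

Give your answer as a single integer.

After op 1 (type): buf='cat' undo_depth=1 redo_depth=0
After op 2 (undo): buf='(empty)' undo_depth=0 redo_depth=1
After op 3 (type): buf='baz' undo_depth=1 redo_depth=0
After op 4 (type): buf='bazbaz' undo_depth=2 redo_depth=0
After op 5 (type): buf='bazbazbaz' undo_depth=3 redo_depth=0
After op 6 (delete): buf='bazb' undo_depth=4 redo_depth=0
After op 7 (type): buf='bazbbaz' undo_depth=5 redo_depth=0
After op 8 (delete): buf='bazbb' undo_depth=6 redo_depth=0
After op 9 (undo): buf='bazbbaz' undo_depth=5 redo_depth=1

Answer: 5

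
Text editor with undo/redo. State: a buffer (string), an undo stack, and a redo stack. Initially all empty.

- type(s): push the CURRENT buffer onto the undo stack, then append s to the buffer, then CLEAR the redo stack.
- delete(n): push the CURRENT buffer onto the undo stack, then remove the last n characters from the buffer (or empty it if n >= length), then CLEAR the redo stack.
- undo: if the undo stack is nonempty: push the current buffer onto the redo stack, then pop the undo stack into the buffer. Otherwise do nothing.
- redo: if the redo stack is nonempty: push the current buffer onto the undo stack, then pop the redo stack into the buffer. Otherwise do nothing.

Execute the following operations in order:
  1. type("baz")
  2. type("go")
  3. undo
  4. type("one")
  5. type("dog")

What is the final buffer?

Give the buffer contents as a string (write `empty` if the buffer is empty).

After op 1 (type): buf='baz' undo_depth=1 redo_depth=0
After op 2 (type): buf='bazgo' undo_depth=2 redo_depth=0
After op 3 (undo): buf='baz' undo_depth=1 redo_depth=1
After op 4 (type): buf='bazone' undo_depth=2 redo_depth=0
After op 5 (type): buf='bazonedog' undo_depth=3 redo_depth=0

Answer: bazonedog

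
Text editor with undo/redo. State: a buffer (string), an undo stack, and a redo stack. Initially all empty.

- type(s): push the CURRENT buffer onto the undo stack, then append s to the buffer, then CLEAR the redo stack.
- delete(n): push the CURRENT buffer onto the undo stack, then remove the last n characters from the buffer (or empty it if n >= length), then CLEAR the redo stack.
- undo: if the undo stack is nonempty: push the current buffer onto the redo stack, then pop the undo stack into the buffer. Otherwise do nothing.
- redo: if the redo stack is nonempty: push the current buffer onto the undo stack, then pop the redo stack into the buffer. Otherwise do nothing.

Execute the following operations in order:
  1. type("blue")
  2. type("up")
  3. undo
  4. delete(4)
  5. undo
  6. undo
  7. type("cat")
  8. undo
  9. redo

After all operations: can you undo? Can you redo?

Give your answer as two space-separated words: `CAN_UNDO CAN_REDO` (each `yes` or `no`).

After op 1 (type): buf='blue' undo_depth=1 redo_depth=0
After op 2 (type): buf='blueup' undo_depth=2 redo_depth=0
After op 3 (undo): buf='blue' undo_depth=1 redo_depth=1
After op 4 (delete): buf='(empty)' undo_depth=2 redo_depth=0
After op 5 (undo): buf='blue' undo_depth=1 redo_depth=1
After op 6 (undo): buf='(empty)' undo_depth=0 redo_depth=2
After op 7 (type): buf='cat' undo_depth=1 redo_depth=0
After op 8 (undo): buf='(empty)' undo_depth=0 redo_depth=1
After op 9 (redo): buf='cat' undo_depth=1 redo_depth=0

Answer: yes no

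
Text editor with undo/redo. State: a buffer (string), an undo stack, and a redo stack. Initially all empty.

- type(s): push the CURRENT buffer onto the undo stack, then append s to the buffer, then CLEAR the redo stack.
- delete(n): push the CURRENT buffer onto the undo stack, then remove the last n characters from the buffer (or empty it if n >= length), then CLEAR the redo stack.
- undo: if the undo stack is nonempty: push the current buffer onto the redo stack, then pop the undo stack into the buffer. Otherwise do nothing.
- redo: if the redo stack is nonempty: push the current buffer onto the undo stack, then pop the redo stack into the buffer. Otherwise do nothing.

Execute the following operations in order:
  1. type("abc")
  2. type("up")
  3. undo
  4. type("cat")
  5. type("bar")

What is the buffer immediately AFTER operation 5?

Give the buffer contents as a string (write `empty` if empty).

After op 1 (type): buf='abc' undo_depth=1 redo_depth=0
After op 2 (type): buf='abcup' undo_depth=2 redo_depth=0
After op 3 (undo): buf='abc' undo_depth=1 redo_depth=1
After op 4 (type): buf='abccat' undo_depth=2 redo_depth=0
After op 5 (type): buf='abccatbar' undo_depth=3 redo_depth=0

Answer: abccatbar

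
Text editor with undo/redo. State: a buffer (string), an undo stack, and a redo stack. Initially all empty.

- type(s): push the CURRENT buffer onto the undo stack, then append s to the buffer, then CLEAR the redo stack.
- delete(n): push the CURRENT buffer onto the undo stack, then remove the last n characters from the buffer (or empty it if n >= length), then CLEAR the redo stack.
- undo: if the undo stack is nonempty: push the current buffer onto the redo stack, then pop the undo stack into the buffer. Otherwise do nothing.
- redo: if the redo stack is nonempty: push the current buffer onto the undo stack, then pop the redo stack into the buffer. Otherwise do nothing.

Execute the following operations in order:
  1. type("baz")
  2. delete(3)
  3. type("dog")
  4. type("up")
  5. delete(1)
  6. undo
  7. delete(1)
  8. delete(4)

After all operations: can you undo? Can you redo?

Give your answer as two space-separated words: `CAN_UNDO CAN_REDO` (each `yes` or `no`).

Answer: yes no

Derivation:
After op 1 (type): buf='baz' undo_depth=1 redo_depth=0
After op 2 (delete): buf='(empty)' undo_depth=2 redo_depth=0
After op 3 (type): buf='dog' undo_depth=3 redo_depth=0
After op 4 (type): buf='dogup' undo_depth=4 redo_depth=0
After op 5 (delete): buf='dogu' undo_depth=5 redo_depth=0
After op 6 (undo): buf='dogup' undo_depth=4 redo_depth=1
After op 7 (delete): buf='dogu' undo_depth=5 redo_depth=0
After op 8 (delete): buf='(empty)' undo_depth=6 redo_depth=0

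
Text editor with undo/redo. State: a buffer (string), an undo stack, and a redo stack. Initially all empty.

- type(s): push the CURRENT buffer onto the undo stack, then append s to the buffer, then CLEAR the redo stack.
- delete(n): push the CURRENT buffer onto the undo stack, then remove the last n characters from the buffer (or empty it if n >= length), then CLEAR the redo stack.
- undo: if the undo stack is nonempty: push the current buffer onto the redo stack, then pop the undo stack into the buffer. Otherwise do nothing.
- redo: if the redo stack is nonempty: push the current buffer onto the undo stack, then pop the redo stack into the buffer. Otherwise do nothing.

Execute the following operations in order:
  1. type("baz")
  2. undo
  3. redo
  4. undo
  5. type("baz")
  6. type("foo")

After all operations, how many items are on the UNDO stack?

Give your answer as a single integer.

Answer: 2

Derivation:
After op 1 (type): buf='baz' undo_depth=1 redo_depth=0
After op 2 (undo): buf='(empty)' undo_depth=0 redo_depth=1
After op 3 (redo): buf='baz' undo_depth=1 redo_depth=0
After op 4 (undo): buf='(empty)' undo_depth=0 redo_depth=1
After op 5 (type): buf='baz' undo_depth=1 redo_depth=0
After op 6 (type): buf='bazfoo' undo_depth=2 redo_depth=0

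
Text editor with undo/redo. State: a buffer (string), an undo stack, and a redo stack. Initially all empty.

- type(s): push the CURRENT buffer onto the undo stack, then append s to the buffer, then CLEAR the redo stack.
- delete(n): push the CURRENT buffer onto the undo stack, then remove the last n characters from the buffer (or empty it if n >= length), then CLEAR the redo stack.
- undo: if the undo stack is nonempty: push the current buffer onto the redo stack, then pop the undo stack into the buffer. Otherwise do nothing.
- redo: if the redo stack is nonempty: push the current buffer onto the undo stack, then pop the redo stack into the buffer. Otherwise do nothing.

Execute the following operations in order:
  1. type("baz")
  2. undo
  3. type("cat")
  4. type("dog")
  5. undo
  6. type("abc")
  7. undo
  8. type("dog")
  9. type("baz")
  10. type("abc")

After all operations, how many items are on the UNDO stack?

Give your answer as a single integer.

Answer: 4

Derivation:
After op 1 (type): buf='baz' undo_depth=1 redo_depth=0
After op 2 (undo): buf='(empty)' undo_depth=0 redo_depth=1
After op 3 (type): buf='cat' undo_depth=1 redo_depth=0
After op 4 (type): buf='catdog' undo_depth=2 redo_depth=0
After op 5 (undo): buf='cat' undo_depth=1 redo_depth=1
After op 6 (type): buf='catabc' undo_depth=2 redo_depth=0
After op 7 (undo): buf='cat' undo_depth=1 redo_depth=1
After op 8 (type): buf='catdog' undo_depth=2 redo_depth=0
After op 9 (type): buf='catdogbaz' undo_depth=3 redo_depth=0
After op 10 (type): buf='catdogbazabc' undo_depth=4 redo_depth=0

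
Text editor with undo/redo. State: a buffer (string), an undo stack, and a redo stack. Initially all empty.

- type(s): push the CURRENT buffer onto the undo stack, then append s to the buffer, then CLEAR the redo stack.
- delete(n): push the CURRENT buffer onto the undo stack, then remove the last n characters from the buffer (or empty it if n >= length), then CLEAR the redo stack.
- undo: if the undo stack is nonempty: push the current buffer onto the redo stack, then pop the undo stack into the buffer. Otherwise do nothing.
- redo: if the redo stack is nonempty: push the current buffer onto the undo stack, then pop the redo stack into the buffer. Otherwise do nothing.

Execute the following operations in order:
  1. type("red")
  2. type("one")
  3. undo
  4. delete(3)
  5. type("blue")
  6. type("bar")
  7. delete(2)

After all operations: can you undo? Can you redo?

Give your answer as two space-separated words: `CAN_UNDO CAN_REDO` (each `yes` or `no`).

After op 1 (type): buf='red' undo_depth=1 redo_depth=0
After op 2 (type): buf='redone' undo_depth=2 redo_depth=0
After op 3 (undo): buf='red' undo_depth=1 redo_depth=1
After op 4 (delete): buf='(empty)' undo_depth=2 redo_depth=0
After op 5 (type): buf='blue' undo_depth=3 redo_depth=0
After op 6 (type): buf='bluebar' undo_depth=4 redo_depth=0
After op 7 (delete): buf='blueb' undo_depth=5 redo_depth=0

Answer: yes no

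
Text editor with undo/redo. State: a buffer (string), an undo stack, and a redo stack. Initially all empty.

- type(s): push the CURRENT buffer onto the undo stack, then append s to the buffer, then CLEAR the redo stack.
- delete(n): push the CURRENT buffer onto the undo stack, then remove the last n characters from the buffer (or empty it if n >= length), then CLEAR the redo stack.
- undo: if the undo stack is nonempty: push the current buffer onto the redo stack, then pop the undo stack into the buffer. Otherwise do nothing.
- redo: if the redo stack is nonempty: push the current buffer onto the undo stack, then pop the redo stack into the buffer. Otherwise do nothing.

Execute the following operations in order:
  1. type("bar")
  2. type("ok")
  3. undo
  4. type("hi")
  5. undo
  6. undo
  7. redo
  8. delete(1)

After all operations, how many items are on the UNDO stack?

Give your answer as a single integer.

After op 1 (type): buf='bar' undo_depth=1 redo_depth=0
After op 2 (type): buf='barok' undo_depth=2 redo_depth=0
After op 3 (undo): buf='bar' undo_depth=1 redo_depth=1
After op 4 (type): buf='barhi' undo_depth=2 redo_depth=0
After op 5 (undo): buf='bar' undo_depth=1 redo_depth=1
After op 6 (undo): buf='(empty)' undo_depth=0 redo_depth=2
After op 7 (redo): buf='bar' undo_depth=1 redo_depth=1
After op 8 (delete): buf='ba' undo_depth=2 redo_depth=0

Answer: 2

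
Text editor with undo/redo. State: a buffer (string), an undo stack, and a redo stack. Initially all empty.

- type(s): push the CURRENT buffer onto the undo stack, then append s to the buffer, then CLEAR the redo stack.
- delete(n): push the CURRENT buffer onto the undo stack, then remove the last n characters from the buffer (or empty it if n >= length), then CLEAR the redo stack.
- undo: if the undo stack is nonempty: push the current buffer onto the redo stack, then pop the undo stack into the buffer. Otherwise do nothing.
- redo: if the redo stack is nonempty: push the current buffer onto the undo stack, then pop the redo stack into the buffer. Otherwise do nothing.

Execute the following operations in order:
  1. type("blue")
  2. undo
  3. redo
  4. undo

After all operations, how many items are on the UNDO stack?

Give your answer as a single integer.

Answer: 0

Derivation:
After op 1 (type): buf='blue' undo_depth=1 redo_depth=0
After op 2 (undo): buf='(empty)' undo_depth=0 redo_depth=1
After op 3 (redo): buf='blue' undo_depth=1 redo_depth=0
After op 4 (undo): buf='(empty)' undo_depth=0 redo_depth=1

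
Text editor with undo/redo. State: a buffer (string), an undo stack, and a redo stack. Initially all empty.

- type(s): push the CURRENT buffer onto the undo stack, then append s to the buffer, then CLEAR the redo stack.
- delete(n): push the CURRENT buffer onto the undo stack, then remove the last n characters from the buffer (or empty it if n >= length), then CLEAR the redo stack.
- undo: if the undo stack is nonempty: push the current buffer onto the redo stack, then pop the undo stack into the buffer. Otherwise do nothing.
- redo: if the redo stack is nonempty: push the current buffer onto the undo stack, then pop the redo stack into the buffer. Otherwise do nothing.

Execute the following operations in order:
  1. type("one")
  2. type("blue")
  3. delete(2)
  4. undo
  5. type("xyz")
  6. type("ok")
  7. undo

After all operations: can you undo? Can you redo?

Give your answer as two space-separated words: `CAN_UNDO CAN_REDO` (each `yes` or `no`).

Answer: yes yes

Derivation:
After op 1 (type): buf='one' undo_depth=1 redo_depth=0
After op 2 (type): buf='oneblue' undo_depth=2 redo_depth=0
After op 3 (delete): buf='onebl' undo_depth=3 redo_depth=0
After op 4 (undo): buf='oneblue' undo_depth=2 redo_depth=1
After op 5 (type): buf='onebluexyz' undo_depth=3 redo_depth=0
After op 6 (type): buf='onebluexyzok' undo_depth=4 redo_depth=0
After op 7 (undo): buf='onebluexyz' undo_depth=3 redo_depth=1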